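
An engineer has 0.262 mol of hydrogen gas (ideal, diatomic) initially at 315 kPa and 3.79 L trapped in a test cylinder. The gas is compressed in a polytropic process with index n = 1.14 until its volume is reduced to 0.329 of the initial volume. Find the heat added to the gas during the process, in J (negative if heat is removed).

T₁ = P₁V₁/(nR) = 315×3.79/(0.262×8.314) = 548 K.
Polytropic n=1.14: T₂ = T₁(V₁/V₂)^(n−1) = 548×(3.04)^0.14 = 640 K; P₂ = P₁(V₁/V₂)^n = 1120 kPa.
W = (P₁V₁−P₂V₂)/(n−1) = (315×3.79−1120×1.25)/0.14 = -1440 J.
ΔU = nCvΔT = 0.262×20.8×(640−548) = 503 J.
Q = ΔU + W = -933 J.

-933 J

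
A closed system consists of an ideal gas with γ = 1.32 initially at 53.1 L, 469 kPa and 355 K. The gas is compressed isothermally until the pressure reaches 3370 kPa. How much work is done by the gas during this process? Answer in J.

n = P₁V₁/(RT₁) = 469×53.1/(8.314×355) = 8.44 mol.
Isothermal: T stays 355 K; PV = const ⇒ V₂ = 7.39 L, P₂ = 3370 kPa.
W = nRT ln(V₂/V₁) = 8.44×8.314×355×ln(0.139) = -49100 J.

-49100 J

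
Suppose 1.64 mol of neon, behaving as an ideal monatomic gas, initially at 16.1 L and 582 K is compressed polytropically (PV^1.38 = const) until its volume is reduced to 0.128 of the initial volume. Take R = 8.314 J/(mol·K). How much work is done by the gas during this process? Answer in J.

-24700 J

P₁ = nRT₁/V₁ = 1.64×8.314×582/16.1 = 493 kPa.
Polytropic n=1.38: T₂ = T₁(V₁/V₂)^(n−1) = 582×(7.81)^0.38 = 1270 K; P₂ = P₁(V₁/V₂)^n = 8410 kPa.
W = (P₁V₁−P₂V₂)/(n−1) = (493×16.1−8410×2.06)/0.38 = -24700 J.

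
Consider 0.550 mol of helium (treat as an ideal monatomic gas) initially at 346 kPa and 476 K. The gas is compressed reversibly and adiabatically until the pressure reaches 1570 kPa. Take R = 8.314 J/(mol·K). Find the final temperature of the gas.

872 K

V₁ = nRT₁/P₁ = 0.550×8.314×476/346 = 6.29 L.
Adiabatic: T₂/T₁ = (P₂/P₁)^((γ−1)/γ) ⇒ T₂ = 476×(4.54)^0.400 = 872 K; V₂ = 2.54 L.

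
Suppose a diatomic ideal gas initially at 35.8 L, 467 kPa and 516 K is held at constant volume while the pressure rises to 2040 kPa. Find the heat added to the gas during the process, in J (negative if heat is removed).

141000 J

n = P₁V₁/(RT₁) = 467×35.8/(8.314×516) = 3.90 mol.
Isochoric: V stays 35.8 L; P/T = const ⇒ T₂ = 2250 K, P₂ = 2040 kPa.
W = 0 (no volume change).
ΔU = nCvΔT = 3.90×20.8×(2250−516) = 141000 J.
Q = ΔU = 141000 J.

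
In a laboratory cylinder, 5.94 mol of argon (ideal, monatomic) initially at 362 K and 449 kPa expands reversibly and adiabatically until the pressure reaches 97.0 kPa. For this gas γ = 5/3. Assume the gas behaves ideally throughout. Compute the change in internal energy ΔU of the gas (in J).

-12300 J

V₁ = nRT₁/P₁ = 5.94×8.314×362/449 = 39.8 L.
Adiabatic: T₂/T₁ = (P₂/P₁)^((γ−1)/γ) ⇒ T₂ = 362×(0.216)^0.400 = 196 K; V₂ = 99.8 L.
For an ideal gas ΔU = nCvΔT with Cv = (3/2)R = 12.5 J/(mol·K).
ΔU = 5.94×12.5×(196−362) = -12300 J.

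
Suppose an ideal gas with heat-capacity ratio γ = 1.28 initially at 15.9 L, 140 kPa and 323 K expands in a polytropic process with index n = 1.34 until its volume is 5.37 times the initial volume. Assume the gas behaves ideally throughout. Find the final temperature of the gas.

Polytropic n=1.34: T₂ = T₁(V₁/V₂)^(n−1) = 323×(0.186)^0.34 = 182 K; P₂ = P₁(V₁/V₂)^n = 14.7 kPa.

182 K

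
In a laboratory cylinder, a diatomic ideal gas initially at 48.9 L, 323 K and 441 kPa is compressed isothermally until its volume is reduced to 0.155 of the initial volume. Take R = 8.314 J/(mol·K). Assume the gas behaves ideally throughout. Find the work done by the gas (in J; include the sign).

n = P₁V₁/(RT₁) = 441×48.9/(8.314×323) = 8.03 mol.
Isothermal: T stays 323 K; PV = const ⇒ V₂ = 7.58 L, P₂ = 2850 kPa.
W = nRT ln(V₂/V₁) = 8.03×8.314×323×ln(0.155) = -40200 J.

-40200 J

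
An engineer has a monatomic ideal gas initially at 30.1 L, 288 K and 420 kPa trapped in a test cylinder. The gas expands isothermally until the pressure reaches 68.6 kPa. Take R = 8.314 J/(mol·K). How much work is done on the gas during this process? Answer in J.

n = P₁V₁/(RT₁) = 420×30.1/(8.314×288) = 5.28 mol.
Isothermal: T stays 288 K; PV = const ⇒ V₂ = 184 L, P₂ = 68.6 kPa.
W = nRT ln(V₂/V₁) = 5.28×8.314×288×ln(6.12) = 22900 J.
Work done on the gas = −W_by = -22900 J.

-22900 J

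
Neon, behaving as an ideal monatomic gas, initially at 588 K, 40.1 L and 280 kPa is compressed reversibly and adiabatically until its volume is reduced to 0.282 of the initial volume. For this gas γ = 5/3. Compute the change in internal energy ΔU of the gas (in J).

n = P₁V₁/(RT₁) = 280×40.1/(8.314×588) = 2.30 mol.
Adiabatic: TV^(γ−1) = const ⇒ T₂ = 588×(3.55)^0.667 = 1370 K; PV^γ = const ⇒ P₂ = 2310 kPa.
For an ideal gas ΔU = nCvΔT with Cv = (3/2)R = 12.5 J/(mol·K).
ΔU = 2.30×12.5×(1370−588) = 22300 J.

22300 J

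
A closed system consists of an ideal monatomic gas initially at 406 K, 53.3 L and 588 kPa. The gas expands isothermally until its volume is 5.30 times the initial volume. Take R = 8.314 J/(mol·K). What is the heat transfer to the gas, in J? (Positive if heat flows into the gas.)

n = P₁V₁/(RT₁) = 588×53.3/(8.314×406) = 9.28 mol.
Isothermal: T stays 406 K; PV = const ⇒ V₂ = 282 L, P₂ = 111 kPa.
ΔU = 0 (ideal gas, T constant).
W = nRT ln(V₂/V₁) = 9.28×8.314×406×ln(5.30) = 52300 J.
Q = ΔU + W = 52300 J.

52300 J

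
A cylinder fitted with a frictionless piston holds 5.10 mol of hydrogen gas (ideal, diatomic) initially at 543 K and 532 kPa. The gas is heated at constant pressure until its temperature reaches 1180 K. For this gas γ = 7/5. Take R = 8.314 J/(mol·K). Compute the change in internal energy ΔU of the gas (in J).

V₁ = nRT₁/P₁ = 5.10×8.314×543/532 = 43.3 L.
Isobaric: P stays 532 kPa; V/T = const ⇒ T₂ = 1180 K, V₂ = 94.0 L.
For an ideal gas ΔU = nCvΔT with Cv = (5/2)R = 20.8 J/(mol·K).
ΔU = 5.10×20.8×(1180−543) = 67500 J.

67500 J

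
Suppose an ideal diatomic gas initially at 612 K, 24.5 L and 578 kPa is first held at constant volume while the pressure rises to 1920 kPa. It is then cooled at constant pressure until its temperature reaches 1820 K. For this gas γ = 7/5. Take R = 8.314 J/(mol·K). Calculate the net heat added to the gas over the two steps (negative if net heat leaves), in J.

65000 J

n = P₁V₁/(RT₁) = 578×24.5/(8.314×612) = 2.78 mol.
Step 1 — Isochoric: V stays 24.5 L; P/T = const ⇒ T₂ = 2030 K, P₂ = 1920 kPa.
W = 0 (no volume change).
ΔU = nCvΔT = 2.78×20.8×(2030−612) = 82200 J.
Q = ΔU = 82200 J.
State after step 1: P = 1920 kPa, V = 24.5 L, T = 2030 K.
Step 2 — Isobaric: P stays 1920 kPa; V/T = const ⇒ T₂ = 1820 K, V₂ = 21.9 L.
W = PΔV = 1920×(21.9−24.5) kPa·L = -4930 J.
ΔU = nCvΔT = 2.78×20.8×(1820−2030) = -12300 J.
Q = ΔU + W = nCpΔT = -17200 J.
Net over both steps: W = -4930 J, Q = 65000 J, ΔU = 69900 J.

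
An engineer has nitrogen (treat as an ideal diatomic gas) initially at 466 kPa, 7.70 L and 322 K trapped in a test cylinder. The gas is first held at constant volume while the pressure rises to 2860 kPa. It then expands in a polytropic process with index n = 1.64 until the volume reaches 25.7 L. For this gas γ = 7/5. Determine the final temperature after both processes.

n = P₁V₁/(RT₁) = 466×7.70/(8.314×322) = 1.34 mol.
Step 1 — Isochoric: V stays 7.70 L; P/T = const ⇒ T₂ = 1980 K, P₂ = 2860 kPa.
W = 0 (no volume change).
ΔU = nCvΔT = 1.34×20.8×(1980−322) = 46100 J.
Q = ΔU = 46100 J.
State after step 1: P = 2860 kPa, V = 7.70 L, T = 1980 K.
Step 2 — Polytropic n=1.64: T₂ = T₁(V₁/V₂)^(n−1) = 1980×(0.300)^0.64 = 914 K; P₂ = P₁(V₁/V₂)^n = 396 kPa.
W = (P₁V₁−P₂V₂)/(n−1) = (2860×7.70−396×25.7)/0.64 = 18500 J.
ΔU = nCvΔT = 1.34×20.8×(914−1980) = -29600 J.
Q = ΔU + W = -11100 J.
Net over both steps: W = 18500 J, Q = 35000 J, ΔU = 16500 J.

914 K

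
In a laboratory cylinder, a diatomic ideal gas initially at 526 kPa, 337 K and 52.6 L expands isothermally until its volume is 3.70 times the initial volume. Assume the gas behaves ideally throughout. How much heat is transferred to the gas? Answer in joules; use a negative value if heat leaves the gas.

36200 J

n = P₁V₁/(RT₁) = 526×52.6/(8.314×337) = 9.87 mol.
Isothermal: T stays 337 K; PV = const ⇒ V₂ = 195 L, P₂ = 142 kPa.
ΔU = 0 (ideal gas, T constant).
W = nRT ln(V₂/V₁) = 9.87×8.314×337×ln(3.70) = 36200 J.
Q = ΔU + W = 36200 J.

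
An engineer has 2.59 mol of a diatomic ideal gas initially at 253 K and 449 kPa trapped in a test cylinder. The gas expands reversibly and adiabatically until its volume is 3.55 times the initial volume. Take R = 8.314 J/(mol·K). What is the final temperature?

152 K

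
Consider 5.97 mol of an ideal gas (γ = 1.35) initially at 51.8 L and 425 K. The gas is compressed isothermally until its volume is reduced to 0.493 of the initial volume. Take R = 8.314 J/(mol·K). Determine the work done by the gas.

P₁ = nRT₁/V₁ = 5.97×8.314×425/51.8 = 407 kPa.
Isothermal: T stays 425 K; PV = const ⇒ V₂ = 25.5 L, P₂ = 826 kPa.
W = nRT ln(V₂/V₁) = 5.97×8.314×425×ln(0.493) = -14900 J.

-14900 J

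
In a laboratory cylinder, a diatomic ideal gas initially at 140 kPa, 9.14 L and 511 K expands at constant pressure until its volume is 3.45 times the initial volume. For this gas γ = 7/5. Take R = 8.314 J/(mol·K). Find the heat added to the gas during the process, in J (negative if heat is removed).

n = P₁V₁/(RT₁) = 140×9.14/(8.314×511) = 0.301 mol.
Isobaric: P stays 140 kPa; V/T = const ⇒ T₂ = 1760 K, V₂ = 31.5 L.
W = PΔV = 140×(31.5−9.14) kPa·L = 3140 J.
ΔU = nCvΔT = 0.301×20.8×(1760−511) = 7840 J.
Q = ΔU + W = nCpΔT = 11000 J.

11000 J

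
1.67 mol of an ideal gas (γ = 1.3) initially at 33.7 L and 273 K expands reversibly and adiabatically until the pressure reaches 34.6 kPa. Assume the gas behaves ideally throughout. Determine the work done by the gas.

P₁ = nRT₁/V₁ = 1.67×8.314×273/33.7 = 112 kPa.
Adiabatic: T₂/T₁ = (P₂/P₁)^((γ−1)/γ) ⇒ T₂ = 273×(0.308)^0.231 = 208 K; V₂ = 83.5 L.
ΔU = nCvΔT = 1.67×27.7×(208−273) = -3010 J.
Q = 0 for an adiabatic process, so W = −ΔU = 3010 J.

3010 J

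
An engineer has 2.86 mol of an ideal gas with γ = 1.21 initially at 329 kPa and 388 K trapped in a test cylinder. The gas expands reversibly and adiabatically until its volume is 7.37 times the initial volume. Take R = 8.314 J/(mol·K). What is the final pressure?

V₁ = nRT₁/P₁ = 2.86×8.314×388/329 = 28.0 L.
Adiabatic: TV^(γ−1) = const ⇒ T₂ = 388×(0.136)^0.210 = 255 K; PV^γ = const ⇒ P₂ = 29.3 kPa.

29.3 kPa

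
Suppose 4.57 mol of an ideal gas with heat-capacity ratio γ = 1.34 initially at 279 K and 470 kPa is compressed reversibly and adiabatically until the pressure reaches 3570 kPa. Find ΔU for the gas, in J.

V₁ = nRT₁/P₁ = 4.57×8.314×279/470 = 22.6 L.
Adiabatic: T₂/T₁ = (P₂/P₁)^((γ−1)/γ) ⇒ T₂ = 279×(7.60)^0.254 = 467 K; V₂ = 4.97 L.
For an ideal gas ΔU = nCvΔT with Cv = R/(γ−1) = 24.5 J/(mol·K).
ΔU = 4.57×24.5×(467−279) = 21000 J.

21000 J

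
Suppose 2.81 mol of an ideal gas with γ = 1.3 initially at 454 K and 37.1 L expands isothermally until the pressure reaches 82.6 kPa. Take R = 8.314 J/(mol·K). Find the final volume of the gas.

P₁ = nRT₁/V₁ = 2.81×8.314×454/37.1 = 286 kPa.
Isothermal: T stays 454 K; PV = const ⇒ V₂ = 128 L, P₂ = 82.6 kPa.

128 L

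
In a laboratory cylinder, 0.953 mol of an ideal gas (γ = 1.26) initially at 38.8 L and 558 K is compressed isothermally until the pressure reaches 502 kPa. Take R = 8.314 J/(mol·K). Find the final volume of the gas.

8.81 L

P₁ = nRT₁/V₁ = 0.953×8.314×558/38.8 = 114 kPa.
Isothermal: T stays 558 K; PV = const ⇒ V₂ = 8.81 L, P₂ = 502 kPa.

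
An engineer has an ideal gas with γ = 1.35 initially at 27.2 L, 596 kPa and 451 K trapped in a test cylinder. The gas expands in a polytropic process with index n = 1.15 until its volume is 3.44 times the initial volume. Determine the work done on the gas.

n = P₁V₁/(RT₁) = 596×27.2/(8.314×451) = 4.32 mol.
Polytropic n=1.15: T₂ = T₁(V₁/V₂)^(n−1) = 451×(0.291)^0.15 = 375 K; P₂ = P₁(V₁/V₂)^n = 144 kPa.
W = (P₁V₁−P₂V₂)/(n−1) = (596×27.2−144×93.6)/0.15 = 18300 J.
Work done on the gas = −W_by = -18300 J.

-18300 J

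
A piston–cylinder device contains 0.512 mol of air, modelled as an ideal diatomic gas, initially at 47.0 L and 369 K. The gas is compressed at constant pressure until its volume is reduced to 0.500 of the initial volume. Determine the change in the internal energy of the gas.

P₁ = nRT₁/V₁ = 0.512×8.314×369/47.0 = 33.4 kPa.
Isobaric: P stays 33.4 kPa; V/T = const ⇒ T₂ = 184 K, V₂ = 23.5 L.
For an ideal gas ΔU = nCvΔT with Cv = (5/2)R = 20.8 J/(mol·K).
ΔU = 0.512×20.8×(184−369) = -1960 J.

-1960 J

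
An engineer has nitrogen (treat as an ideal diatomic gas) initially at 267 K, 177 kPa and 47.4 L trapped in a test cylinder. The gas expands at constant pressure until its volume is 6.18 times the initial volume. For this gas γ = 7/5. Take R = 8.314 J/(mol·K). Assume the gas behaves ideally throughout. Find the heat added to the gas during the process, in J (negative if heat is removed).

152000 J

n = P₁V₁/(RT₁) = 177×47.4/(8.314×267) = 3.78 mol.
Isobaric: P stays 177 kPa; V/T = const ⇒ T₂ = 1650 K, V₂ = 293 L.
W = PΔV = 177×(293−47.4) kPa·L = 43500 J.
ΔU = nCvΔT = 3.78×20.8×(1650−267) = 109000 J.
Q = ΔU + W = nCpΔT = 152000 J.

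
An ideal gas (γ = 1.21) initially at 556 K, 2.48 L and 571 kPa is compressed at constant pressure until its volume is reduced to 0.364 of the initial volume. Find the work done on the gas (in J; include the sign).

n = P₁V₁/(RT₁) = 571×2.48/(8.314×556) = 0.306 mol.
Isobaric: P stays 571 kPa; V/T = const ⇒ T₂ = 202 K, V₂ = 0.903 L.
W = PΔV = 571×(0.903−2.48) kPa·L = -901 J.
Work done on the gas = −W_by = 901 J.

901 J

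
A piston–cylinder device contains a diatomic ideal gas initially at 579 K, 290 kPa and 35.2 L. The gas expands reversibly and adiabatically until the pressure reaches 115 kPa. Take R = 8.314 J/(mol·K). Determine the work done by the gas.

5930 J

n = P₁V₁/(RT₁) = 290×35.2/(8.314×579) = 2.12 mol.
Adiabatic: T₂/T₁ = (P₂/P₁)^((γ−1)/γ) ⇒ T₂ = 579×(0.397)^0.286 = 445 K; V₂ = 68.2 L.
ΔU = nCvΔT = 2.12×20.8×(445−579) = -5930 J.
Q = 0 for an adiabatic process, so W = −ΔU = 5930 J.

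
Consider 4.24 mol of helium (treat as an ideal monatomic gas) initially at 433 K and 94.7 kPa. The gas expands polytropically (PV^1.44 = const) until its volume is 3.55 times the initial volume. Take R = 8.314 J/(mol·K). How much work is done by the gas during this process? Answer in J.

14800 J

V₁ = nRT₁/P₁ = 4.24×8.314×433/94.7 = 161 L.
Polytropic n=1.44: T₂ = T₁(V₁/V₂)^(n−1) = 433×(0.282)^0.44 = 248 K; P₂ = P₁(V₁/V₂)^n = 15.3 kPa.
W = (P₁V₁−P₂V₂)/(n−1) = (94.7×161−15.3×572)/0.44 = 14800 J.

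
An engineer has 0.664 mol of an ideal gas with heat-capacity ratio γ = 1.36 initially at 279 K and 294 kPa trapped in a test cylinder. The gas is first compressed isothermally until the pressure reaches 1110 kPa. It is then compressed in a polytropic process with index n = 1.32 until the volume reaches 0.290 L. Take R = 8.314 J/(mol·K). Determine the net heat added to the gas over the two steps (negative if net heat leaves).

-2390 J

V₁ = nRT₁/P₁ = 0.664×8.314×279/294 = 5.24 L.
Step 1 — Isothermal: T stays 279 K; PV = const ⇒ V₂ = 1.39 L, P₂ = 1110 kPa.
ΔU = 0 (ideal gas, T constant).
W = nRT ln(V₂/V₁) = 0.664×8.314×279×ln(0.265) = -2050 J.
Q = ΔU + W = -2050 J.
State after step 1: P = 1110 kPa, V = 1.39 L, T = 279 K.
Step 2 — Polytropic n=1.32: T₂ = T₁(V₁/V₂)^(n−1) = 279×(4.78)^0.32 = 460 K; P₂ = P₁(V₁/V₂)^n = 8760 kPa.
W = (P₁V₁−P₂V₂)/(n−1) = (1110×1.39−8760×0.290)/0.32 = -3130 J.
ΔU = nCvΔT = 0.664×23.1×(460−279) = 2780 J.
Q = ΔU + W = -348 J.
Net over both steps: W = -5180 J, Q = -2390 J, ΔU = 2780 J.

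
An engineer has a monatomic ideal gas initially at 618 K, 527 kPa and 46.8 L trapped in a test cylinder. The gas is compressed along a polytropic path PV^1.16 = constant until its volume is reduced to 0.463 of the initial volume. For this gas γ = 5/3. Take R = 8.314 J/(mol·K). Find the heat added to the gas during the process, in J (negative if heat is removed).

n = P₁V₁/(RT₁) = 527×46.8/(8.314×618) = 4.80 mol.
Polytropic n=1.16: T₂ = T₁(V₁/V₂)^(n−1) = 618×(2.16)^0.16 = 699 K; P₂ = P₁(V₁/V₂)^n = 1290 kPa.
W = (P₁V₁−P₂V₂)/(n−1) = (527×46.8−1290×21.7)/0.16 = -20200 J.
ΔU = nCvΔT = 4.80×12.5×(699−618) = 4850 J.
Q = ΔU + W = -15400 J.

-15400 J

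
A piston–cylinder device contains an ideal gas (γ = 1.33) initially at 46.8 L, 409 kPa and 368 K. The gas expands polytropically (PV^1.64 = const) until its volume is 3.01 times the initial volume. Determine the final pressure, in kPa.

Polytropic n=1.64: T₂ = T₁(V₁/V₂)^(n−1) = 368×(0.332)^0.64 = 182 K; P₂ = P₁(V₁/V₂)^n = 67.1 kPa.

67.1 kPa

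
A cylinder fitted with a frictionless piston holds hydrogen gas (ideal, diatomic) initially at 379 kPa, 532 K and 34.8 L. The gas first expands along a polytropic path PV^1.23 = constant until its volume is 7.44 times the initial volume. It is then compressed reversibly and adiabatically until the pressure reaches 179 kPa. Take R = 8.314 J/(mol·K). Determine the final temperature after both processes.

n = P₁V₁/(RT₁) = 379×34.8/(8.314×532) = 2.98 mol.
Step 1 — Polytropic n=1.23: T₂ = T₁(V₁/V₂)^(n−1) = 532×(0.134)^0.23 = 335 K; P₂ = P₁(V₁/V₂)^n = 32.1 kPa.
W = (P₁V₁−P₂V₂)/(n−1) = (379×34.8−32.1×259)/0.23 = 21200 J.
ΔU = nCvΔT = 2.98×20.8×(335−532) = -12200 J.
Q = ΔU + W = 9010 J.
State after step 1: P = 32.1 kPa, V = 259 L, T = 335 K.
Step 2 — Adiabatic: T₂/T₁ = (P₂/P₁)^((γ−1)/γ) ⇒ T₂ = 335×(5.58)^0.286 = 548 K; V₂ = 75.9 L.
ΔU = nCvΔT = 2.98×20.8×(548−335) = 13200 J.
Q = 0 for an adiabatic process, so W = −ΔU = -13200 J.
Net over both steps: W = 8030 J, Q = 9010 J, ΔU = 983 J.

548 K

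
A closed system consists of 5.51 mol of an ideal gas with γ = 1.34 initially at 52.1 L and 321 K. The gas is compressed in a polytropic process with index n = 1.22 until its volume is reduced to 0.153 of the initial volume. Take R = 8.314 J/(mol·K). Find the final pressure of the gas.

P₁ = nRT₁/V₁ = 5.51×8.314×321/52.1 = 282 kPa.
Polytropic n=1.22: T₂ = T₁(V₁/V₂)^(n−1) = 321×(6.54)^0.22 = 485 K; P₂ = P₁(V₁/V₂)^n = 2790 kPa.

2790 kPa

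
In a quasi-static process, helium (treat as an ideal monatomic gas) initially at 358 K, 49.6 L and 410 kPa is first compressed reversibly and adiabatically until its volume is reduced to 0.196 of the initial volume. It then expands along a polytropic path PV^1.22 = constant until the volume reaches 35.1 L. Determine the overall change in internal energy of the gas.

37700 J

n = P₁V₁/(RT₁) = 410×49.6/(8.314×358) = 6.83 mol.
Step 1 — Adiabatic: TV^(γ−1) = const ⇒ T₂ = 358×(5.10)^0.667 = 1060 K; PV^γ = const ⇒ P₂ = 6200 kPa.
ΔU = nCvΔT = 6.83×12.5×(1060−358) = 59900 J.
Q = 0 for an adiabatic process, so W = −ΔU = -59900 J.
State after step 1: P = 6200 kPa, V = 9.72 L, T = 1060 K.
Step 2 — Polytropic n=1.22: T₂ = T₁(V₁/V₂)^(n−1) = 1060×(0.277)^0.22 = 800 K; P₂ = P₁(V₁/V₂)^n = 1290 kPa.
W = (P₁V₁−P₂V₂)/(n−1) = (6200×9.72−1290×35.1)/0.22 = 67400 J.
ΔU = nCvΔT = 6.83×12.5×(800−1060) = -22200 J.
Q = ΔU + W = 45200 J.
Net over both steps: W = 7510 J, Q = 45200 J, ΔU = 37700 J.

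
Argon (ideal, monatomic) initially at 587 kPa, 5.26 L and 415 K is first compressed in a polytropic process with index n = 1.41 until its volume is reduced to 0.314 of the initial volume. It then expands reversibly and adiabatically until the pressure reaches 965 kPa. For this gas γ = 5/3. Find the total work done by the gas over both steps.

-1860 J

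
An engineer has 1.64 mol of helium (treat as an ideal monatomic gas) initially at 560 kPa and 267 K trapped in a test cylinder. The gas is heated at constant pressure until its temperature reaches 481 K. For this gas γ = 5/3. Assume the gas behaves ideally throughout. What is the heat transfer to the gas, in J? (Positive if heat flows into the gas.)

V₁ = nRT₁/P₁ = 1.64×8.314×267/560 = 6.50 L.
Isobaric: P stays 560 kPa; V/T = const ⇒ T₂ = 481 K, V₂ = 11.7 L.
W = PΔV = 560×(11.7−6.50) kPa·L = 2920 J.
ΔU = nCvΔT = 1.64×12.5×(481−267) = 4380 J.
Q = ΔU + W = nCpΔT = 7290 J.

7290 J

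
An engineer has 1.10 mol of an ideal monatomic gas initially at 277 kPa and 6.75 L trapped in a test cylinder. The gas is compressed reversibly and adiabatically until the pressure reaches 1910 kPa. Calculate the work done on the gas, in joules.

T₁ = P₁V₁/(nR) = 277×6.75/(1.10×8.314) = 204 K.
Adiabatic: T₂/T₁ = (P₂/P₁)^((γ−1)/γ) ⇒ T₂ = 204×(6.90)^0.400 = 443 K; V₂ = 2.12 L.
ΔU = nCvΔT = 1.10×12.5×(443−204) = 3270 J.
Q = 0 for an adiabatic process, so W = −ΔU = -3270 J.
Work done on the gas = −W_by = 3270 J.

3270 J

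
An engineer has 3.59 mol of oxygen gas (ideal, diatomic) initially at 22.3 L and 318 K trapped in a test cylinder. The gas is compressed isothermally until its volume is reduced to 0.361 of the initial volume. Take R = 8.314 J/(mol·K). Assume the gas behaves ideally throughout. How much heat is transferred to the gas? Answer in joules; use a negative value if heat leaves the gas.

P₁ = nRT₁/V₁ = 3.59×8.314×318/22.3 = 426 kPa.
Isothermal: T stays 318 K; PV = const ⇒ V₂ = 8.05 L, P₂ = 1180 kPa.
ΔU = 0 (ideal gas, T constant).
W = nRT ln(V₂/V₁) = 3.59×8.314×318×ln(0.361) = -9670 J.
Q = ΔU + W = -9670 J.

-9670 J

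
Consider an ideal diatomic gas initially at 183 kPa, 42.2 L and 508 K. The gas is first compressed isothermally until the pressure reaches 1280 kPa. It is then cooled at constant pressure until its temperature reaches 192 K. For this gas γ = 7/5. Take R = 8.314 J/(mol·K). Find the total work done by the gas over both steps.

-19800 J

n = P₁V₁/(RT₁) = 183×42.2/(8.314×508) = 1.83 mol.
Step 1 — Isothermal: T stays 508 K; PV = const ⇒ V₂ = 6.03 L, P₂ = 1280 kPa.
ΔU = 0 (ideal gas, T constant).
W = nRT ln(V₂/V₁) = 1.83×8.314×508×ln(0.143) = -15000 J.
Q = ΔU + W = -15000 J.
State after step 1: P = 1280 kPa, V = 6.03 L, T = 508 K.
Step 2 — Isobaric: P stays 1280 kPa; V/T = const ⇒ T₂ = 192 K, V₂ = 2.28 L.
W = PΔV = 1280×(2.28−6.03) kPa·L = -4800 J.
ΔU = nCvΔT = 1.83×20.8×(192−508) = -12000 J.
Q = ΔU + W = nCpΔT = -16800 J.
Net over both steps: W = -19800 J, Q = -31800 J, ΔU = -12000 J.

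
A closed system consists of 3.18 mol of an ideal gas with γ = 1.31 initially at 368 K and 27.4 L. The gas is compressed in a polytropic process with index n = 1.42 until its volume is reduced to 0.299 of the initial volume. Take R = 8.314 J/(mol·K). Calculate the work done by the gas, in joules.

P₁ = nRT₁/V₁ = 3.18×8.314×368/27.4 = 355 kPa.
Polytropic n=1.42: T₂ = T₁(V₁/V₂)^(n−1) = 368×(3.34)^0.42 = 611 K; P₂ = P₁(V₁/V₂)^n = 1970 kPa.
W = (P₁V₁−P₂V₂)/(n−1) = (355×27.4−1970×8.19)/0.42 = -15300 J.

-15300 J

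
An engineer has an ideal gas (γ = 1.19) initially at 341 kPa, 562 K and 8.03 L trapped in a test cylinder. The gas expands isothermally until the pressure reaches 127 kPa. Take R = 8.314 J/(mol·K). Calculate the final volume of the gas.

Isothermal: T stays 562 K; PV = const ⇒ V₂ = 21.6 L, P₂ = 127 kPa.

21.6 L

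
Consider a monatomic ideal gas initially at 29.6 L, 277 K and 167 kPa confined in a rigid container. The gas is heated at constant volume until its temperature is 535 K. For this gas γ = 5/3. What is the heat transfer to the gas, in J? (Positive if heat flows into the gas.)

n = P₁V₁/(RT₁) = 167×29.6/(8.314×277) = 2.15 mol.
Isochoric: V stays 29.6 L; P/T = const ⇒ T₂ = 535 K, P₂ = 323 kPa.
W = 0 (no volume change).
ΔU = nCvΔT = 2.15×12.5×(535−277) = 6910 J.
Q = ΔU = 6910 J.

6910 J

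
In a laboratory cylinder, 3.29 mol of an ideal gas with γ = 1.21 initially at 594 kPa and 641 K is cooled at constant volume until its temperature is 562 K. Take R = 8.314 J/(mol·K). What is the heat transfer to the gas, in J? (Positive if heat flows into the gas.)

-10300 J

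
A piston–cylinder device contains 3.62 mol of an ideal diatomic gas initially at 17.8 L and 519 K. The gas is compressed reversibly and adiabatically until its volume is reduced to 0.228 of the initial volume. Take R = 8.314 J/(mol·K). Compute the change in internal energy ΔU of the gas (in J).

31500 J

P₁ = nRT₁/V₁ = 3.62×8.314×519/17.8 = 878 kPa.
Adiabatic: TV^(γ−1) = const ⇒ T₂ = 519×(4.39)^0.400 = 938 K; PV^γ = const ⇒ P₂ = 6950 kPa.
For an ideal gas ΔU = nCvΔT with Cv = (5/2)R = 20.8 J/(mol·K).
ΔU = 3.62×20.8×(938−519) = 31500 J.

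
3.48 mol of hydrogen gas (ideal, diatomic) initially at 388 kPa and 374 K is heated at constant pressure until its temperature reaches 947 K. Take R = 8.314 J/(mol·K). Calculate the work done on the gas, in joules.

-16600 J

V₁ = nRT₁/P₁ = 3.48×8.314×374/388 = 27.9 L.
Isobaric: P stays 388 kPa; V/T = const ⇒ T₂ = 947 K, V₂ = 70.6 L.
W = PΔV = 388×(70.6−27.9) kPa·L = 16600 J.
Work done on the gas = −W_by = -16600 J.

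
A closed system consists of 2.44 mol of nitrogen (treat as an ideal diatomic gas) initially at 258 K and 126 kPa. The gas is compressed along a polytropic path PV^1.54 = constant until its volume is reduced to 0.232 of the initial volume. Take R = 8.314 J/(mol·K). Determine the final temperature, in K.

V₁ = nRT₁/P₁ = 2.44×8.314×258/126 = 41.5 L.
Polytropic n=1.54: T₂ = T₁(V₁/V₂)^(n−1) = 258×(4.31)^0.54 = 568 K; P₂ = P₁(V₁/V₂)^n = 1200 kPa.

568 K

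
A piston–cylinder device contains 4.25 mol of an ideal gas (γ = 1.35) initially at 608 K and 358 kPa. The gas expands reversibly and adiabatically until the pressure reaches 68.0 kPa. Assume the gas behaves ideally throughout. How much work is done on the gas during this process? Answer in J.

-21500 J

V₁ = nRT₁/P₁ = 4.25×8.314×608/358 = 60.0 L.
Adiabatic: T₂/T₁ = (P₂/P₁)^((γ−1)/γ) ⇒ T₂ = 608×(0.190)^0.259 = 395 K; V₂ = 205 L.
ΔU = nCvΔT = 4.25×23.8×(395−608) = -21500 J.
Q = 0 for an adiabatic process, so W = −ΔU = 21500 J.
Work done on the gas = −W_by = -21500 J.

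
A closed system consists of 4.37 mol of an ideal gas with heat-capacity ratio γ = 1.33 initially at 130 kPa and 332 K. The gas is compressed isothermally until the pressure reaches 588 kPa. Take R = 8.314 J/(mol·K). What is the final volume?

V₁ = nRT₁/P₁ = 4.37×8.314×332/130 = 92.8 L.
Isothermal: T stays 332 K; PV = const ⇒ V₂ = 20.5 L, P₂ = 588 kPa.

20.5 L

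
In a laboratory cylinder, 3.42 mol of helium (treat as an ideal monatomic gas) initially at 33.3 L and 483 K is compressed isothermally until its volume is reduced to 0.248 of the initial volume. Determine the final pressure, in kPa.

P₁ = nRT₁/V₁ = 3.42×8.314×483/33.3 = 412 kPa.
Isothermal: T stays 483 K; PV = const ⇒ V₂ = 8.26 L, P₂ = 1660 kPa.

1660 kPa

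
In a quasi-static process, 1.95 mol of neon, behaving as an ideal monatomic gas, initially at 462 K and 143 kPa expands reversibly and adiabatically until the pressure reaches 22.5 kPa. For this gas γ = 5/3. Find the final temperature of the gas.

220 K

V₁ = nRT₁/P₁ = 1.95×8.314×462/143 = 52.4 L.
Adiabatic: T₂/T₁ = (P₂/P₁)^((γ−1)/γ) ⇒ T₂ = 462×(0.157)^0.400 = 220 K; V₂ = 159 L.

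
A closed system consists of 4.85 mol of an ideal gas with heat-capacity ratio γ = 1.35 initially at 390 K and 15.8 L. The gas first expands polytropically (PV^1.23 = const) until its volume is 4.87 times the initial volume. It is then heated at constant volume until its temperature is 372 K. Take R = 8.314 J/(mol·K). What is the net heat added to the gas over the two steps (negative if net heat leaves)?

18800 J

P₁ = nRT₁/V₁ = 4.85×8.314×390/15.8 = 995 kPa.
Step 1 — Polytropic n=1.23: T₂ = T₁(V₁/V₂)^(n−1) = 390×(0.205)^0.23 = 271 K; P₂ = P₁(V₁/V₂)^n = 142 kPa.
W = (P₁V₁−P₂V₂)/(n−1) = (995×15.8−142×76.9)/0.23 = 20900 J.
ΔU = nCvΔT = 4.85×23.8×(271−390) = -13700 J.
Q = ΔU + W = 7150 J.
State after step 1: P = 142 kPa, V = 76.9 L, T = 271 K.
Step 2 — Isochoric: V stays 76.9 L; P/T = const ⇒ T₂ = 372 K, P₂ = 195 kPa.
W = 0 (no volume change).
ΔU = nCvΔT = 4.85×23.8×(372−271) = 11600 J.
Q = ΔU = 11600 J.
Net over both steps: W = 20900 J, Q = 18800 J, ΔU = -2070 J.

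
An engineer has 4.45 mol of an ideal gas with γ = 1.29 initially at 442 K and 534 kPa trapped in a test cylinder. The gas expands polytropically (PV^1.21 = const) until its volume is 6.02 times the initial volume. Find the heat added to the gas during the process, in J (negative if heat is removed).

6750 J

V₁ = nRT₁/P₁ = 4.45×8.314×442/534 = 30.6 L.
Polytropic n=1.21: T₂ = T₁(V₁/V₂)^(n−1) = 442×(0.166)^0.21 = 303 K; P₂ = P₁(V₁/V₂)^n = 60.8 kPa.
W = (P₁V₁−P₂V₂)/(n−1) = (534×30.6−60.8×184)/0.21 = 24500 J.
ΔU = nCvΔT = 4.45×28.7×(303−442) = -17700 J.
Q = ΔU + W = 6750 J.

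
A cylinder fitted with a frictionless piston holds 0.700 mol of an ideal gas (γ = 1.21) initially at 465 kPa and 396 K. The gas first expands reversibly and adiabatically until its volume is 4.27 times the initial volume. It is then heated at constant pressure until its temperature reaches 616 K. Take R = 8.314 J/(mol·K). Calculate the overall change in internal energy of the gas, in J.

6100 J

V₁ = nRT₁/P₁ = 0.700×8.314×396/465 = 4.96 L.
Step 1 — Adiabatic: TV^(γ−1) = const ⇒ T₂ = 396×(0.234)^0.210 = 292 K; PV^γ = const ⇒ P₂ = 80.3 kPa.
ΔU = nCvΔT = 0.700×39.6×(292−396) = -2880 J.
Q = 0 for an adiabatic process, so W = −ΔU = 2880 J.
State after step 1: P = 80.3 kPa, V = 21.2 L, T = 292 K.
Step 2 — Isobaric: P stays 80.3 kPa; V/T = const ⇒ T₂ = 616 K, V₂ = 44.7 L.
W = PΔV = 80.3×(44.7−21.2) kPa·L = 1890 J.
ΔU = nCvΔT = 0.700×39.6×(616−292) = 8980 J.
Q = ΔU + W = nCpΔT = 10900 J.
Net over both steps: W = 4770 J, Q = 10900 J, ΔU = 6100 J.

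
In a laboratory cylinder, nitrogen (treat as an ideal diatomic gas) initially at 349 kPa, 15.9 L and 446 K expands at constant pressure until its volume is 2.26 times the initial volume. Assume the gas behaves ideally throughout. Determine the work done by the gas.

n = P₁V₁/(RT₁) = 349×15.9/(8.314×446) = 1.50 mol.
Isobaric: P stays 349 kPa; V/T = const ⇒ T₂ = 1010 K, V₂ = 35.9 L.
W = PΔV = 349×(35.9−15.9) kPa·L = 6990 J.

6990 J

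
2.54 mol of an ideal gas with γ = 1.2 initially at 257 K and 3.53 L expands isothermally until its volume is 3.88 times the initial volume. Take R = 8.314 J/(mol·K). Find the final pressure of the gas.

396 kPa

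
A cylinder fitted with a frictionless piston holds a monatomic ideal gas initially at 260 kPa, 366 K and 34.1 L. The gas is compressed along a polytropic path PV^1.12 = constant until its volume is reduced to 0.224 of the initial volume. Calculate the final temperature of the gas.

438 K

Polytropic n=1.12: T₂ = T₁(V₁/V₂)^(n−1) = 366×(4.46)^0.12 = 438 K; P₂ = P₁(V₁/V₂)^n = 1390 kPa.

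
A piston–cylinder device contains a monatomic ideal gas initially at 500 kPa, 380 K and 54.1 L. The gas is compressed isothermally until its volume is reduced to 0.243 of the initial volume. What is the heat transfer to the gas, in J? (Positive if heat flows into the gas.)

-38300 J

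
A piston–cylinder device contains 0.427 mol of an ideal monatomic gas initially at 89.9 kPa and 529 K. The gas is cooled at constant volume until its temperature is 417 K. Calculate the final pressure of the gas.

V₁ = nRT₁/P₁ = 0.427×8.314×529/89.9 = 20.9 L.
Isochoric: V stays 20.9 L; P/T = const ⇒ T₂ = 417 K, P₂ = 70.9 kPa.

70.9 kPa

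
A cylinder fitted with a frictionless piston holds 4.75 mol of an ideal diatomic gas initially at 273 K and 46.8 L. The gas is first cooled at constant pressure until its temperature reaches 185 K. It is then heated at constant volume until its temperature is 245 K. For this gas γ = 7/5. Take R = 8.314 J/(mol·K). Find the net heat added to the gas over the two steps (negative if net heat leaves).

-6240 J

P₁ = nRT₁/V₁ = 4.75×8.314×273/46.8 = 230 kPa.
Step 1 — Isobaric: P stays 230 kPa; V/T = const ⇒ T₂ = 185 K, V₂ = 31.7 L.
W = PΔV = 230×(31.7−46.8) kPa·L = -3480 J.
ΔU = nCvΔT = 4.75×20.8×(185−273) = -8690 J.
Q = ΔU + W = nCpΔT = -12200 J.
State after step 1: P = 230 kPa, V = 31.7 L, T = 185 K.
Step 2 — Isochoric: V stays 31.7 L; P/T = const ⇒ T₂ = 245 K, P₂ = 305 kPa.
W = 0 (no volume change).
ΔU = nCvΔT = 4.75×20.8×(245−185) = 5920 J.
Q = ΔU = 5920 J.
Net over both steps: W = -3480 J, Q = -6240 J, ΔU = -2760 J.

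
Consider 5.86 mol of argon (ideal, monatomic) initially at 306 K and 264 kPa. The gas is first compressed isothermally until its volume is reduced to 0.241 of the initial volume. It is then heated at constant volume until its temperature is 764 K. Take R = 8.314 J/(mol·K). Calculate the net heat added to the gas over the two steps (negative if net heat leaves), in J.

V₁ = nRT₁/P₁ = 5.86×8.314×306/264 = 56.5 L.
Step 1 — Isothermal: T stays 306 K; PV = const ⇒ V₂ = 13.6 L, P₂ = 1100 kPa.
ΔU = 0 (ideal gas, T constant).
W = nRT ln(V₂/V₁) = 5.86×8.314×306×ln(0.241) = -21200 J.
Q = ΔU + W = -21200 J.
State after step 1: P = 1100 kPa, V = 13.6 L, T = 306 K.
Step 2 — Isochoric: V stays 13.6 L; P/T = const ⇒ T₂ = 764 K, P₂ = 2740 kPa.
W = 0 (no volume change).
ΔU = nCvΔT = 5.86×12.5×(764−306) = 33500 J.
Q = ΔU = 33500 J.
Net over both steps: W = -21200 J, Q = 12300 J, ΔU = 33500 J.

12300 J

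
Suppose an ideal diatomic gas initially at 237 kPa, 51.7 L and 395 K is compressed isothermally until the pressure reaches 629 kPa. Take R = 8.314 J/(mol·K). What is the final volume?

19.5 L

Isothermal: T stays 395 K; PV = const ⇒ V₂ = 19.5 L, P₂ = 629 kPa.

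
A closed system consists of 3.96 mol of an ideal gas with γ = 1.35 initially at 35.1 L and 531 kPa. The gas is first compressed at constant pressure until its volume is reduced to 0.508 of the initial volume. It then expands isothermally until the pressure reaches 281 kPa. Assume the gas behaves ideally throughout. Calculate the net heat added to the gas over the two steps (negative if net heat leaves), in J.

T₁ = P₁V₁/(nR) = 531×35.1/(3.96×8.314) = 566 K.
Step 1 — Isobaric: P stays 531 kPa; V/T = const ⇒ T₂ = 288 K, V₂ = 17.8 L.
W = PΔV = 531×(17.8−35.1) kPa·L = -9170 J.
ΔU = nCvΔT = 3.96×23.8×(288−566) = -26200 J.
Q = ΔU + W = nCpΔT = -35400 J.
State after step 1: P = 531 kPa, V = 17.8 L, T = 288 K.
Step 2 — Isothermal: T stays 288 K; PV = const ⇒ V₂ = 33.7 L, P₂ = 281 kPa.
ΔU = 0 (ideal gas, T constant).
W = nRT ln(V₂/V₁) = 3.96×8.314×288×ln(1.89) = 6030 J.
Q = ΔU + W = 6030 J.
Net over both steps: W = -3140 J, Q = -29300 J, ΔU = -26200 J.

-29300 J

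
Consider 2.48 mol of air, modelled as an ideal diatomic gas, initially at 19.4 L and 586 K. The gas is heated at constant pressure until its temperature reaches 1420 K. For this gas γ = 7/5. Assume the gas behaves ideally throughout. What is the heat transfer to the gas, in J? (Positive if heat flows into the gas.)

P₁ = nRT₁/V₁ = 2.48×8.314×586/19.4 = 623 kPa.
Isobaric: P stays 623 kPa; V/T = const ⇒ T₂ = 1420 K, V₂ = 47.0 L.
W = PΔV = 623×(47.0−19.4) kPa·L = 17200 J.
ΔU = nCvΔT = 2.48×20.8×(1420−586) = 43000 J.
Q = ΔU + W = nCpΔT = 60200 J.

60200 J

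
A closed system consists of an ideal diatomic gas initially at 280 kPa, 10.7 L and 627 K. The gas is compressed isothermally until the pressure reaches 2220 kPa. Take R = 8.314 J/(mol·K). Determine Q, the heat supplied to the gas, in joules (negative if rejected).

-6200 J

n = P₁V₁/(RT₁) = 280×10.7/(8.314×627) = 0.575 mol.
Isothermal: T stays 627 K; PV = const ⇒ V₂ = 1.35 L, P₂ = 2220 kPa.
ΔU = 0 (ideal gas, T constant).
W = nRT ln(V₂/V₁) = 0.575×8.314×627×ln(0.126) = -6200 J.
Q = ΔU + W = -6200 J.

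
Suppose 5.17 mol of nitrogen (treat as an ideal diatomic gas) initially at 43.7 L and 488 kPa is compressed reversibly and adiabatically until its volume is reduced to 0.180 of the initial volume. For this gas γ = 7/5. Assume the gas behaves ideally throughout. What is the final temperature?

T₁ = P₁V₁/(nR) = 488×43.7/(5.17×8.314) = 496 K.
Adiabatic: TV^(γ−1) = const ⇒ T₂ = 496×(5.56)^0.400 = 985 K; PV^γ = const ⇒ P₂ = 5380 kPa.

985 K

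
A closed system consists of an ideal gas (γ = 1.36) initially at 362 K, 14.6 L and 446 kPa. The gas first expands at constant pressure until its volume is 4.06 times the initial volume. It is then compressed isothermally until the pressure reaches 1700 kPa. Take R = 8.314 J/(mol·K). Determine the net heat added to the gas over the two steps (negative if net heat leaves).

n = P₁V₁/(RT₁) = 446×14.6/(8.314×362) = 2.16 mol.
Step 1 — Isobaric: P stays 446 kPa; V/T = const ⇒ T₂ = 1470 K, V₂ = 59.3 L.
W = PΔV = 446×(59.3−14.6) kPa·L = 19900 J.
ΔU = nCvΔT = 2.16×23.1×(1470−362) = 55300 J.
Q = ΔU + W = nCpΔT = 75300 J.
State after step 1: P = 446 kPa, V = 59.3 L, T = 1470 K.
Step 2 — Isothermal: T stays 1470 K; PV = const ⇒ V₂ = 15.6 L, P₂ = 1700 kPa.
ΔU = 0 (ideal gas, T constant).
W = nRT ln(V₂/V₁) = 2.16×8.314×1470×ln(0.262) = -35400 J.
Q = ΔU + W = -35400 J.
Net over both steps: W = -15400 J, Q = 39900 J, ΔU = 55300 J.

39900 J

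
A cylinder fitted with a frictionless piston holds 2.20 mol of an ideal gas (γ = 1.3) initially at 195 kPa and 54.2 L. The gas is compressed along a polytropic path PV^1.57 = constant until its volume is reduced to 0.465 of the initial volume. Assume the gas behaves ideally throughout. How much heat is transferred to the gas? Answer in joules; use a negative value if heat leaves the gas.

T₁ = P₁V₁/(nR) = 195×54.2/(2.20×8.314) = 578 K.
Polytropic n=1.57: T₂ = T₁(V₁/V₂)^(n−1) = 578×(2.15)^0.57 = 894 K; P₂ = P₁(V₁/V₂)^n = 649 kPa.
W = (P₁V₁−P₂V₂)/(n−1) = (195×54.2−649×25.2)/0.57 = -10100 J.
ΔU = nCvΔT = 2.20×27.7×(894−578) = 19300 J.
Q = ΔU + W = 9130 J.

9130 J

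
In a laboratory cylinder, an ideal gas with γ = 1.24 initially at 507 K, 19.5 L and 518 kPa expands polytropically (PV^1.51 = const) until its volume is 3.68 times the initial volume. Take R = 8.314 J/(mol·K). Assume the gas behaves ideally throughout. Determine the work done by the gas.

n = P₁V₁/(RT₁) = 518×19.5/(8.314×507) = 2.40 mol.
Polytropic n=1.51: T₂ = T₁(V₁/V₂)^(n−1) = 507×(0.272)^0.51 = 261 K; P₂ = P₁(V₁/V₂)^n = 72.4 kPa.
W = (P₁V₁−P₂V₂)/(n−1) = (518×19.5−72.4×71.8)/0.51 = 9610 J.

9610 J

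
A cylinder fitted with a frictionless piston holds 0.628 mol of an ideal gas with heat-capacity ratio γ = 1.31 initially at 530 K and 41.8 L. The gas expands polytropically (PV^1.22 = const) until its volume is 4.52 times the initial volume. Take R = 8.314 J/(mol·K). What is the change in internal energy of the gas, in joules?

-2520 J

P₁ = nRT₁/V₁ = 0.628×8.314×530/41.8 = 66.2 kPa.
Polytropic n=1.22: T₂ = T₁(V₁/V₂)^(n−1) = 530×(0.221)^0.22 = 380 K; P₂ = P₁(V₁/V₂)^n = 10.5 kPa.
For an ideal gas ΔU = nCvΔT with Cv = R/(γ−1) = 26.8 J/(mol·K).
ΔU = 0.628×26.8×(380−530) = -2520 J.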